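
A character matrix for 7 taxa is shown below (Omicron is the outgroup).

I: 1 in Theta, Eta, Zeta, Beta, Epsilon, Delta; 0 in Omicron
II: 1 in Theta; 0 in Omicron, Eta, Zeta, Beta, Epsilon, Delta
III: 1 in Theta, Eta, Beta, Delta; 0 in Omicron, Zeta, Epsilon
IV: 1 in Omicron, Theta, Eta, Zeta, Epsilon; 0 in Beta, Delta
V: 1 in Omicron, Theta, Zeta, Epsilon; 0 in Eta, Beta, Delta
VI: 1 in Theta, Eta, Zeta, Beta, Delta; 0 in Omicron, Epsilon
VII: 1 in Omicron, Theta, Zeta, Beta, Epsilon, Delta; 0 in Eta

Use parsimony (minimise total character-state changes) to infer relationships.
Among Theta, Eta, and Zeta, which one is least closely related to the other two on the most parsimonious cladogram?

Character polarity is set by the outgroup: the derived state is whichever differs from the outgroup's state, so for IV, V, VII the derived state is '0', and for the remaining characters it is '1'.
I (derived state '1') is shared by all ingroup taxa — unites the whole ingroup.
II (derived state '1') is unique to Theta (autapomorphy; uninformative for grouping).
III: derived state '1' in Beta, Delta, Eta, and Theta only — synapomorphy for {Beta, Delta, Eta, Theta}.
IV (derived state '0') is shared by Beta and Delta — a synapomorphy uniting that clade.
V: derived state '0' in Beta, Delta, and Eta only — synapomorphy for {Beta, Delta, Eta}.
Only Beta, Delta, Eta, Theta, and Zeta show the derived state '1' for VI, supporting them as a clade.
VII: derived state '0' in Eta only — an autapomorphy, so it tells us nothing about relationships among taxa.
Most parsimonious ingroup topology: (((Theta,(Eta,(Beta,Delta))),Zeta),Epsilon).
Theta and Eta share a more recent common ancestor with each other than either does with Zeta, so Zeta is the least closely related of the three.

Zeta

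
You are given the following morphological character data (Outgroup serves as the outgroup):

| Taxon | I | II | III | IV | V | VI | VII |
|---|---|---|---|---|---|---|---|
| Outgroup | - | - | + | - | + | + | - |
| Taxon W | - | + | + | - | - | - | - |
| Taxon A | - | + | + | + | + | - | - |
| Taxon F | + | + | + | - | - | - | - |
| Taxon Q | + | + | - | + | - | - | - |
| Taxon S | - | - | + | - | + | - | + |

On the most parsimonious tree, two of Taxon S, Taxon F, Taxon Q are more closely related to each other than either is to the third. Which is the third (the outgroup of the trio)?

Taxon S

Character polarity is set by the outgroup: the derived state is whichever differs from the outgroup's state, so for III, V, VI the derived state is '-', and for the remaining characters it is '+'.
Only Taxon F and Taxon Q show the derived state '+' for I, supporting them as a clade.
II (derived state '+') is shared by Taxon A, Taxon F, Taxon Q, and Taxon W — a synapomorphy uniting that clade.
III (derived state '-') is unique to Taxon Q (autapomorphy; uninformative for grouping).
IV groups Taxon A and Taxon Q, which is incompatible with the clades supported by the remaining characters; treating it as convergent (homoplasy) costs fewer steps than any alternative tree.
V (derived state '-') is shared by Taxon F, Taxon Q, and Taxon W — a synapomorphy uniting that clade.
VI (derived state '-') is shared by all ingroup taxa — unites the whole ingroup.
VII (derived state '+') is unique to Taxon S (autapomorphy; uninformative for grouping).
Most parsimonious ingroup topology: ((Taxon A,((Taxon F,Taxon Q),Taxon W)),Taxon S).
Taxon Q and Taxon F share a more recent common ancestor with each other than either does with Taxon S, so Taxon S is the least closely related of the three.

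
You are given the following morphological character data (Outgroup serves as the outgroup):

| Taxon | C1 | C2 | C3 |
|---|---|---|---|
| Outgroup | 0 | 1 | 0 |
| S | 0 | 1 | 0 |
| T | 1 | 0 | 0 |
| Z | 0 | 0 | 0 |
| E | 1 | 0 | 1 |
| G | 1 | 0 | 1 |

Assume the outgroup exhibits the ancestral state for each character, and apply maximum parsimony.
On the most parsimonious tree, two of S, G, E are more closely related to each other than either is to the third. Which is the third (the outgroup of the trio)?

S

Character polarity is set by the outgroup: the derived state is whichever differs from the outgroup's state, so for C2 the derived state is '0', and for the remaining characters it is '1'.
C1 (derived state '1') is shared by E, G, and T — a synapomorphy uniting that clade.
C2 (derived state '0') is shared by E, G, T, and Z — a synapomorphy uniting that clade.
C3 (derived state '1') is shared by E and G — a synapomorphy uniting that clade.
Most parsimonious ingroup topology: (S,((T,(E,G)),Z)).
G and E share a more recent common ancestor with each other than either does with S, so S is the least closely related of the three.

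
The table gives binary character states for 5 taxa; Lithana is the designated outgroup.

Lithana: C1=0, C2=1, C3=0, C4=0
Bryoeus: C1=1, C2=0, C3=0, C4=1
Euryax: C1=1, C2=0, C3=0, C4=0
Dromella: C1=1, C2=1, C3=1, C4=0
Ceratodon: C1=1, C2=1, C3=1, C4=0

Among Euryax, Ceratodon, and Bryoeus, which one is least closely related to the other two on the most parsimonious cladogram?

Character polarity is set by the outgroup: the derived state is whichever differs from the outgroup's state, so for C2 the derived state is '0', and for the remaining characters it is '1'.
C1 (derived state '1') is shared by all ingroup taxa — unites the whole ingroup.
C2: derived state '0' in Bryoeus and Euryax only — synapomorphy for {Bryoeus, Euryax}.
C3 (derived state '1') is shared by Ceratodon and Dromella — a synapomorphy uniting that clade.
C4 (derived state '1') is unique to Bryoeus (autapomorphy; uninformative for grouping).
Most parsimonious ingroup topology: ((Bryoeus,Euryax),(Dromella,Ceratodon)).
Euryax and Bryoeus share a more recent common ancestor with each other than either does with Ceratodon, so Ceratodon is the least closely related of the three.

Ceratodon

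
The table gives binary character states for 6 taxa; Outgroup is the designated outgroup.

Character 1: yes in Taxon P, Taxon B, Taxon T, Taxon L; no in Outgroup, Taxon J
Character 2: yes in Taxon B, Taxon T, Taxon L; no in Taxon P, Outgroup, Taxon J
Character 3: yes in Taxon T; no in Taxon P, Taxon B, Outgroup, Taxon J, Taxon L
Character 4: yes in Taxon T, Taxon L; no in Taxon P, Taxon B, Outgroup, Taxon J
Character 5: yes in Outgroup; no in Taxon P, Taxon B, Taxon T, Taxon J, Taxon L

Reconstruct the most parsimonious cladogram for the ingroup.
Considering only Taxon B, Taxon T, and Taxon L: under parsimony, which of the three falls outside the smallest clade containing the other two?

Taxon B

Character polarity is set by the outgroup: the derived state is whichever differs from the outgroup's state, so for Character 5 the derived state is 'no', and for the remaining characters it is 'yes'.
Character 1: derived state 'yes' in Taxon B, Taxon L, Taxon P, and Taxon T only — synapomorphy for {Taxon B, Taxon L, Taxon P, Taxon T}.
Only Taxon B, Taxon L, and Taxon T show the derived state 'yes' for Character 2, supporting them as a clade.
Character 3: derived state 'yes' in Taxon T only — an autapomorphy, so it tells us nothing about relationships among taxa.
Character 4: derived state 'yes' in Taxon L and Taxon T only — synapomorphy for {Taxon L, Taxon T}.
Character 5 (derived state 'no') is shared by all ingroup taxa — unites the whole ingroup.
Most parsimonious ingroup topology: ((((Taxon T,Taxon L),Taxon B),Taxon P),Taxon J).
Taxon T and Taxon L share a more recent common ancestor with each other than either does with Taxon B, so Taxon B is the least closely related of the three.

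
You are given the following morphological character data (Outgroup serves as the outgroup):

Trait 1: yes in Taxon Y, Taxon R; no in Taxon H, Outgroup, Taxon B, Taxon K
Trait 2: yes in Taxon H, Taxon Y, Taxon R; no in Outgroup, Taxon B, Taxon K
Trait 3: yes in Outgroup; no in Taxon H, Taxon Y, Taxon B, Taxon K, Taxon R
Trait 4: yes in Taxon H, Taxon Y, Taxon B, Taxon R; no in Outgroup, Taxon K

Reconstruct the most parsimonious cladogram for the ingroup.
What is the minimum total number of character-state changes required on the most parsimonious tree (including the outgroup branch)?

4

Character polarity is set by the outgroup: the derived state is whichever differs from the outgroup's state, so for Trait 3 the derived state is 'no', and for the remaining characters it is 'yes'.
Trait 1: derived state 'yes' in Taxon R and Taxon Y only — synapomorphy for {Taxon R, Taxon Y}.
Trait 2 (derived state 'yes') is shared by Taxon H, Taxon R, and Taxon Y — a synapomorphy uniting that clade.
All ingroup taxa share the derived state 'no' for Trait 3; it defines the ingroup but does not resolve relationships within it.
Only Taxon B, Taxon H, Taxon R, and Taxon Y show the derived state 'yes' for Trait 4, supporting them as a clade.
Most parsimonious ingroup topology: (((Taxon H,(Taxon Y,Taxon R)),Taxon B),Taxon K).
Changes per character on this tree: Trait 1: 1; Trait 2: 1; Trait 3: 1; Trait 4: 1.
Total = 4.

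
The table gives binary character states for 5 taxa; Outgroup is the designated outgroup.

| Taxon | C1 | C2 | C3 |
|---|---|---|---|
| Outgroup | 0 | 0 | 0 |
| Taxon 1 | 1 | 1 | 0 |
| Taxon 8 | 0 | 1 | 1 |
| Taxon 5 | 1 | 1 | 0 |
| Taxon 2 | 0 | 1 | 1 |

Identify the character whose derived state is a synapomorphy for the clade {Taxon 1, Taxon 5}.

C1

The outgroup has state '0' for every character, so '1' is the derived state throughout.
C1 (derived state '1') is shared by Taxon 1 and Taxon 5 — a synapomorphy uniting that clade.
All ingroup taxa share the derived state '1' for C2; it defines the ingroup but does not resolve relationships within it.
Only Taxon 2 and Taxon 8 show the derived state '1' for C3, supporting them as a clade.
Most parsimonious ingroup topology: ((Taxon 1,Taxon 5),(Taxon 8,Taxon 2)).
The clade {Taxon 1, Taxon 5} is supported by C1: its derived state '1' occurs in exactly those taxa and in no other taxon (including the outgroup).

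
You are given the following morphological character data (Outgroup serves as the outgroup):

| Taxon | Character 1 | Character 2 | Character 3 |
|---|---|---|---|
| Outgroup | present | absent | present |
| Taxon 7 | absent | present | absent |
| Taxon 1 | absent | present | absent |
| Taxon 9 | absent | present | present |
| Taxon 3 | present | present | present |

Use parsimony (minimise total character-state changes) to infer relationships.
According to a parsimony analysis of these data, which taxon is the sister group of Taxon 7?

Taxon 1

Character polarity is set by the outgroup: the derived state is whichever differs from the outgroup's state, so for Character 1, Character 3 the derived state is 'absent', and for the remaining characters it is 'present'.
Only Taxon 1, Taxon 7, and Taxon 9 show the derived state 'absent' for Character 1, supporting them as a clade.
Character 2 (derived state 'present') is shared by all ingroup taxa — unites the whole ingroup.
Character 3 (derived state 'absent') is shared by Taxon 1 and Taxon 7 — a synapomorphy uniting that clade.
Most parsimonious ingroup topology: (((Taxon 7,Taxon 1),Taxon 9),Taxon 3).
Taxon 7 and Taxon 1 form a cherry on this tree, so they are sister taxa.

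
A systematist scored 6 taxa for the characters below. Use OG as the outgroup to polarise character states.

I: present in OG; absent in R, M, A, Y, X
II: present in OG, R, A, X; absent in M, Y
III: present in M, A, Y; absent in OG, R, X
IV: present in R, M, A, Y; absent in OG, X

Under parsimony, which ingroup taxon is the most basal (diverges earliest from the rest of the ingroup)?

X

Character polarity is set by the outgroup: the derived state is whichever differs from the outgroup's state, so for I, II the derived state is 'absent', and for the remaining characters it is 'present'.
All ingroup taxa share the derived state 'absent' for I; it defines the ingroup but does not resolve relationships within it.
Only M and Y show the derived state 'absent' for II, supporting them as a clade.
Only A, M, and Y show the derived state 'present' for III, supporting them as a clade.
Only A, M, R, and Y show the derived state 'present' for IV, supporting them as a clade.
Most parsimonious ingroup topology: ((R,((M,Y),A)),X).
X is sister to the clade containing all other ingroup taxa, so it is the earliest-diverging (most basal) ingroup lineage.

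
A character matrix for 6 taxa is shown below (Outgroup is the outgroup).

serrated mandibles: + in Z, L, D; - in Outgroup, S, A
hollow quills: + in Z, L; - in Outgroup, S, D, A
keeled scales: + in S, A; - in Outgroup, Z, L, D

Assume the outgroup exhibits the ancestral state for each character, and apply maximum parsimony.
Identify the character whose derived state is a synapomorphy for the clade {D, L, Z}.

The outgroup has state '-' for every character, so '+' is the derived state throughout.
serrated mandibles: derived state '+' in D, L, and Z only — synapomorphy for {D, L, Z}.
hollow quills: derived state '+' in L and Z only — synapomorphy for {L, Z}.
keeled scales: derived state '+' in A and S only — synapomorphy for {A, S}.
Most parsimonious ingroup topology: ((S,A),((Z,L),D)).
The clade {D, L, Z} is supported by serrated mandibles: its derived state '+' occurs in exactly those taxa and in no other taxon (including the outgroup).

serrated mandibles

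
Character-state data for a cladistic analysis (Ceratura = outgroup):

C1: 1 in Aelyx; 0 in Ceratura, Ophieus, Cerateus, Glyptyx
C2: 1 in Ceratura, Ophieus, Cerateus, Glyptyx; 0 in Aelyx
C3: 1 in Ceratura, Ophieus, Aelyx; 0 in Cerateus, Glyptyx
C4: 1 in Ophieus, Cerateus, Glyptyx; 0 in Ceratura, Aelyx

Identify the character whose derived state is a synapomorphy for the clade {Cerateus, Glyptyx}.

C3

Character polarity is set by the outgroup: the derived state is whichever differs from the outgroup's state, so for C2, C3 the derived state is '0', and for the remaining characters it is '1'.
C1: derived state '1' in Aelyx only — an autapomorphy, so it tells us nothing about relationships among taxa.
C2 (derived state '0') is unique to Aelyx (autapomorphy; uninformative for grouping).
C3: derived state '0' in Cerateus and Glyptyx only — synapomorphy for {Cerateus, Glyptyx}.
C4 (derived state '1') is shared by Cerateus, Glyptyx, and Ophieus — a synapomorphy uniting that clade.
Most parsimonious ingroup topology: ((Ophieus,(Cerateus,Glyptyx)),Aelyx).
The clade {Cerateus, Glyptyx} is supported by C3: its derived state '0' occurs in exactly those taxa and in no other taxon (including the outgroup).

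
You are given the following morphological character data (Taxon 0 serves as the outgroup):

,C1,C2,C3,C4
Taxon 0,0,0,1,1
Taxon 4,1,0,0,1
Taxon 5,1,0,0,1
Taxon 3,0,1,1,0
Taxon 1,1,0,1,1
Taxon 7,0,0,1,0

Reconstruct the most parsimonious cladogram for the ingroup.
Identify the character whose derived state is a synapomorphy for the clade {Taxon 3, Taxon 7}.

C4

Character polarity is set by the outgroup: the derived state is whichever differs from the outgroup's state, so for C3, C4 the derived state is '0', and for the remaining characters it is '1'.
C1 (derived state '1') is shared by Taxon 1, Taxon 4, and Taxon 5 — a synapomorphy uniting that clade.
C2: derived state '1' in Taxon 3 only — an autapomorphy, so it tells us nothing about relationships among taxa.
C3: derived state '0' in Taxon 4 and Taxon 5 only — synapomorphy for {Taxon 4, Taxon 5}.
Only Taxon 3 and Taxon 7 show the derived state '0' for C4, supporting them as a clade.
Most parsimonious ingroup topology: (((Taxon 4,Taxon 5),Taxon 1),(Taxon 3,Taxon 7)).
The clade {Taxon 3, Taxon 7} is supported by C4: its derived state '0' occurs in exactly those taxa and in no other taxon (including the outgroup).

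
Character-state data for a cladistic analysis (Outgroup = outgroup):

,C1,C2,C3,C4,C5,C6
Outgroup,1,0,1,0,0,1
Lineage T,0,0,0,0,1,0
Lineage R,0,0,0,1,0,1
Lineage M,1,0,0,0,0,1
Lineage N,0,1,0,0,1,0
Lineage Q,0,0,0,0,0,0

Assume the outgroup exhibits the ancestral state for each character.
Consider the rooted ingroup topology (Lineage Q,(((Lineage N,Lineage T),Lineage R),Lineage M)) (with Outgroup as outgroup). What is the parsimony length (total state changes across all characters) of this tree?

8

Map each character onto (Lineage Q,(((Lineage N,Lineage T),Lineage R),Lineage M)) (rooted by Outgroup) and count the minimum state changes it requires (Fitch parsimony):
C1: 2; C2: 1; C3: 1; C4: 1; C5: 1; C6: 2.
Total tree length = 8.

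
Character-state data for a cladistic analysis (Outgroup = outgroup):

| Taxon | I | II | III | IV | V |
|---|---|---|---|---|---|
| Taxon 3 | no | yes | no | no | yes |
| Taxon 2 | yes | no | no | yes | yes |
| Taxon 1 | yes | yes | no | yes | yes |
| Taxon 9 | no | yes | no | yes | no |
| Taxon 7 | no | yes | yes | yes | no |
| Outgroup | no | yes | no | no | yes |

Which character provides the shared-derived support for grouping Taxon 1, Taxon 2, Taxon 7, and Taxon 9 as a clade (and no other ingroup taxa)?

IV

Character polarity is set by the outgroup: the derived state is whichever differs from the outgroup's state, so for II, V the derived state is 'no', and for the remaining characters it is 'yes'.
I (derived state 'yes') is shared by Taxon 1 and Taxon 2 — a synapomorphy uniting that clade.
II (derived state 'no') is unique to Taxon 2 (autapomorphy; uninformative for grouping).
III (derived state 'yes') is unique to Taxon 7 (autapomorphy; uninformative for grouping).
Only Taxon 1, Taxon 2, Taxon 7, and Taxon 9 show the derived state 'yes' for IV, supporting them as a clade.
Only Taxon 7 and Taxon 9 show the derived state 'no' for V, supporting them as a clade.
Most parsimonious ingroup topology: (Taxon 3,((Taxon 7,Taxon 9),(Taxon 2,Taxon 1))).
The clade {Taxon 1, Taxon 2, Taxon 7, Taxon 9} is supported by IV: its derived state 'yes' occurs in exactly those taxa and in no other taxon (including the outgroup).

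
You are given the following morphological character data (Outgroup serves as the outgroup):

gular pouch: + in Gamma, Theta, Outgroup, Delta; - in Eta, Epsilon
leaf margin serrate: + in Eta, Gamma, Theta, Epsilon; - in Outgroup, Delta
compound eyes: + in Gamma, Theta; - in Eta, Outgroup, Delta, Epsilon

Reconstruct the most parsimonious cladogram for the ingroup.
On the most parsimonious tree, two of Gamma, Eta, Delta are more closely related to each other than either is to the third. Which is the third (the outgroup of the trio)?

Character polarity is set by the outgroup: the derived state is whichever differs from the outgroup's state, so for gular pouch the derived state is '-', and for the remaining characters it is '+'.
gular pouch (derived state '-') is shared by Epsilon and Eta — a synapomorphy uniting that clade.
leaf margin serrate (derived state '+') is shared by Epsilon, Eta, Gamma, and Theta — a synapomorphy uniting that clade.
Only Gamma and Theta show the derived state '+' for compound eyes, supporting them as a clade.
Most parsimonious ingroup topology: (((Epsilon,Eta),(Theta,Gamma)),Delta).
Eta and Gamma share a more recent common ancestor with each other than either does with Delta, so Delta is the least closely related of the three.

Delta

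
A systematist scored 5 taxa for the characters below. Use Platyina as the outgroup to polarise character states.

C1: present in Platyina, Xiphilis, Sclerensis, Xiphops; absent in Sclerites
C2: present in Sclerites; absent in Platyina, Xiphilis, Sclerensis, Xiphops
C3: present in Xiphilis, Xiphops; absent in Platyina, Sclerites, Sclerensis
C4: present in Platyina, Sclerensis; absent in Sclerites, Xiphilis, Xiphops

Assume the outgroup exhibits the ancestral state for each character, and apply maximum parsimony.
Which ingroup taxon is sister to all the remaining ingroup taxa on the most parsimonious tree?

Sclerensis

Character polarity is set by the outgroup: the derived state is whichever differs from the outgroup's state, so for C1, C4 the derived state is 'absent', and for the remaining characters it is 'present'.
C1 (derived state 'absent') is unique to Sclerites (autapomorphy; uninformative for grouping).
C2 (derived state 'present') is unique to Sclerites (autapomorphy; uninformative for grouping).
C3 (derived state 'present') is shared by Xiphilis and Xiphops — a synapomorphy uniting that clade.
C4: derived state 'absent' in Sclerites, Xiphilis, and Xiphops only — synapomorphy for {Sclerites, Xiphilis, Xiphops}.
Most parsimonious ingroup topology: ((Sclerites,(Xiphilis,Xiphops)),Sclerensis).
Sclerensis is sister to the clade containing all other ingroup taxa, so it is the earliest-diverging (most basal) ingroup lineage.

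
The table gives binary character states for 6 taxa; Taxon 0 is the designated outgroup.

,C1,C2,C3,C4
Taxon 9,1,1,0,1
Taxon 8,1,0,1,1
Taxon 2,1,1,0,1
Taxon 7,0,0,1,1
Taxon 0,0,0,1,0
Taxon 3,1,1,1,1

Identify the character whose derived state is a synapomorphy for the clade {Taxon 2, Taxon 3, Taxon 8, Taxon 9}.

Character polarity is set by the outgroup: the derived state is whichever differs from the outgroup's state, so for C3 the derived state is '0', and for the remaining characters it is '1'.
C1 (derived state '1') is shared by Taxon 2, Taxon 3, Taxon 8, and Taxon 9 — a synapomorphy uniting that clade.
C2: derived state '1' in Taxon 2, Taxon 3, and Taxon 9 only — synapomorphy for {Taxon 2, Taxon 3, Taxon 9}.
Only Taxon 2 and Taxon 9 show the derived state '0' for C3, supporting them as a clade.
C4 (derived state '1') is shared by all ingroup taxa — unites the whole ingroup.
Most parsimonious ingroup topology: ((((Taxon 9,Taxon 2),Taxon 3),Taxon 8),Taxon 7).
The clade {Taxon 2, Taxon 3, Taxon 8, Taxon 9} is supported by C1: its derived state '1' occurs in exactly those taxa and in no other taxon (including the outgroup).

C1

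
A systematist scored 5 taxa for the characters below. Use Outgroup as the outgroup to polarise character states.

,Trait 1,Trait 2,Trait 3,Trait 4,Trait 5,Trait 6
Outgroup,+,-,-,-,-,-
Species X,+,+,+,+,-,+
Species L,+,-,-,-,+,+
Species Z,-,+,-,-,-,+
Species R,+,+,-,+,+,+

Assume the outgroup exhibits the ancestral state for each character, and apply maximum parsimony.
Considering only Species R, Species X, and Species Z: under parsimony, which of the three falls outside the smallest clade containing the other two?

Species Z

Character polarity is set by the outgroup: the derived state is whichever differs from the outgroup's state, so for Trait 1 the derived state is '-', and for the remaining characters it is '+'.
Trait 1: derived state '-' in Species Z only — an autapomorphy, so it tells us nothing about relationships among taxa.
Trait 2: derived state '+' in Species R, Species X, and Species Z only — synapomorphy for {Species R, Species X, Species Z}.
Trait 3: derived state '+' in Species X only — an autapomorphy, so it tells us nothing about relationships among taxa.
Only Species R and Species X show the derived state '+' for Trait 4, supporting them as a clade.
Trait 5 (state '+') occurs in Species L and Species R but conflicts with the nesting implied by the other characters — most parsimoniously interpreted as homoplasy.
Trait 6 (derived state '+') is shared by all ingroup taxa — unites the whole ingroup.
Most parsimonious ingroup topology: (((Species X,Species R),Species Z),Species L).
Species R and Species X share a more recent common ancestor with each other than either does with Species Z, so Species Z is the least closely related of the three.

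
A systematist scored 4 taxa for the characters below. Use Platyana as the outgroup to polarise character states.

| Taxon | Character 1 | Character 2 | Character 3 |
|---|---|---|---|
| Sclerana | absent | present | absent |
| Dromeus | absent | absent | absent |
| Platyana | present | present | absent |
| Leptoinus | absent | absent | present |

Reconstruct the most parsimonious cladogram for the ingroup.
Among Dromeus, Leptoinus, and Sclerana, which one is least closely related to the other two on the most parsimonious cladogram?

Character polarity is set by the outgroup: the derived state is whichever differs from the outgroup's state, so for Character 1, Character 2 the derived state is 'absent', and for the remaining characters it is 'present'.
All ingroup taxa share the derived state 'absent' for Character 1; it defines the ingroup but does not resolve relationships within it.
Only Dromeus and Leptoinus show the derived state 'absent' for Character 2, supporting them as a clade.
Character 3: derived state 'present' in Leptoinus only — an autapomorphy, so it tells us nothing about relationships among taxa.
Most parsimonious ingroup topology: (Sclerana,(Dromeus,Leptoinus)).
Dromeus and Leptoinus share a more recent common ancestor with each other than either does with Sclerana, so Sclerana is the least closely related of the three.

Sclerana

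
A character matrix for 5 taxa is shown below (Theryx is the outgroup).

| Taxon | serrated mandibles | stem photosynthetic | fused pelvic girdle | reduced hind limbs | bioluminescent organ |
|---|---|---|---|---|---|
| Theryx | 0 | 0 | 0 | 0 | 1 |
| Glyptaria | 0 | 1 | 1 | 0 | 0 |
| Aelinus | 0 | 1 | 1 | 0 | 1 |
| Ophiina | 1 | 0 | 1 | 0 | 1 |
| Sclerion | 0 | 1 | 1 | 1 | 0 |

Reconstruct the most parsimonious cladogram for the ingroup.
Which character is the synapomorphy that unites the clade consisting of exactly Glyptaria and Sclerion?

bioluminescent organ

Character polarity is set by the outgroup: the derived state is whichever differs from the outgroup's state, so for bioluminescent organ the derived state is '0', and for the remaining characters it is '1'.
serrated mandibles: derived state '1' in Ophiina only — an autapomorphy, so it tells us nothing about relationships among taxa.
Only Aelinus, Glyptaria, and Sclerion show the derived state '1' for stem photosynthetic, supporting them as a clade.
All ingroup taxa share the derived state '1' for fused pelvic girdle; it defines the ingroup but does not resolve relationships within it.
reduced hind limbs (derived state '1') is unique to Sclerion (autapomorphy; uninformative for grouping).
bioluminescent organ (derived state '0') is shared by Glyptaria and Sclerion — a synapomorphy uniting that clade.
Most parsimonious ingroup topology: (((Glyptaria,Sclerion),Aelinus),Ophiina).
The clade {Glyptaria, Sclerion} is supported by bioluminescent organ: its derived state '0' occurs in exactly those taxa and in no other taxon (including the outgroup).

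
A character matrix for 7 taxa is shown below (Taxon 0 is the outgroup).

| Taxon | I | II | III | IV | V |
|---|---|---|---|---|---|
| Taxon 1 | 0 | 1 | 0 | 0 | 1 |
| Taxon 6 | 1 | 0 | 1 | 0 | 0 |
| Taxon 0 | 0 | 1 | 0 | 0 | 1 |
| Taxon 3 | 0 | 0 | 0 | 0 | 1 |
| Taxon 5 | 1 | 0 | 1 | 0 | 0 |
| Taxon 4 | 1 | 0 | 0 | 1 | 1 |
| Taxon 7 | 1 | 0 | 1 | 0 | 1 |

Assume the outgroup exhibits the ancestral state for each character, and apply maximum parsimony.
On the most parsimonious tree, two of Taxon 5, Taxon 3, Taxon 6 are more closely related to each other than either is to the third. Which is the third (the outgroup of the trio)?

Character polarity is set by the outgroup: the derived state is whichever differs from the outgroup's state, so for II, V the derived state is '0', and for the remaining characters it is '1'.
I (derived state '1') is shared by Taxon 4, Taxon 5, Taxon 6, and Taxon 7 — a synapomorphy uniting that clade.
II: derived state '0' in Taxon 3, Taxon 4, Taxon 5, Taxon 6, and Taxon 7 only — synapomorphy for {Taxon 3, Taxon 4, Taxon 5, Taxon 6, Taxon 7}.
Only Taxon 5, Taxon 6, and Taxon 7 show the derived state '1' for III, supporting them as a clade.
IV: derived state '1' in Taxon 4 only — an autapomorphy, so it tells us nothing about relationships among taxa.
V (derived state '0') is shared by Taxon 5 and Taxon 6 — a synapomorphy uniting that clade.
Most parsimonious ingroup topology: (((((Taxon 5,Taxon 6),Taxon 7),Taxon 4),Taxon 3),Taxon 1).
Taxon 6 and Taxon 5 share a more recent common ancestor with each other than either does with Taxon 3, so Taxon 3 is the least closely related of the three.

Taxon 3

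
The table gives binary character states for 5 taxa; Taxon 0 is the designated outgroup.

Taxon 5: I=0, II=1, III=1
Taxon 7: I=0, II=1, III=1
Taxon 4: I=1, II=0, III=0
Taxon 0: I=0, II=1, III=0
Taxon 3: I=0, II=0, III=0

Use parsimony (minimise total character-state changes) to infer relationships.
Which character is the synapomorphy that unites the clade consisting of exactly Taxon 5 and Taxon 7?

III

Character polarity is set by the outgroup: the derived state is whichever differs from the outgroup's state, so for II the derived state is '0', and for the remaining characters it is '1'.
I (derived state '1') is unique to Taxon 4 (autapomorphy; uninformative for grouping).
II (derived state '0') is shared by Taxon 3 and Taxon 4 — a synapomorphy uniting that clade.
Only Taxon 5 and Taxon 7 show the derived state '1' for III, supporting them as a clade.
Most parsimonious ingroup topology: ((Taxon 4,Taxon 3),(Taxon 5,Taxon 7)).
The clade {Taxon 5, Taxon 7} is supported by III: its derived state '1' occurs in exactly those taxa and in no other taxon (including the outgroup).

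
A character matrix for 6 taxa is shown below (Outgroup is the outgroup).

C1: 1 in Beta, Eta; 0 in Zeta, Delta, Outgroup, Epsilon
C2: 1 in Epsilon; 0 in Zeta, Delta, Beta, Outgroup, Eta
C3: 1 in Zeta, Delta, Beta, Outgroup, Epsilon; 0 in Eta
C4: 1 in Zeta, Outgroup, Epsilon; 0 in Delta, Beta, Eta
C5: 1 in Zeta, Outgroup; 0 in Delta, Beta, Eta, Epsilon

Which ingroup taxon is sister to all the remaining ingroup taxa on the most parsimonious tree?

Character polarity is set by the outgroup: the derived state is whichever differs from the outgroup's state, so for C3, C4, C5 the derived state is '0', and for the remaining characters it is '1'.
C1 (derived state '1') is shared by Beta and Eta — a synapomorphy uniting that clade.
C2 (derived state '1') is unique to Epsilon (autapomorphy; uninformative for grouping).
C3: derived state '0' in Eta only — an autapomorphy, so it tells us nothing about relationships among taxa.
Only Beta, Delta, and Eta show the derived state '0' for C4, supporting them as a clade.
C5: derived state '0' in Beta, Delta, Epsilon, and Eta only — synapomorphy for {Beta, Delta, Epsilon, Eta}.
Most parsimonious ingroup topology: ((((Beta,Eta),Delta),Epsilon),Zeta).
Zeta is sister to the clade containing all other ingroup taxa, so it is the earliest-diverging (most basal) ingroup lineage.

Zeta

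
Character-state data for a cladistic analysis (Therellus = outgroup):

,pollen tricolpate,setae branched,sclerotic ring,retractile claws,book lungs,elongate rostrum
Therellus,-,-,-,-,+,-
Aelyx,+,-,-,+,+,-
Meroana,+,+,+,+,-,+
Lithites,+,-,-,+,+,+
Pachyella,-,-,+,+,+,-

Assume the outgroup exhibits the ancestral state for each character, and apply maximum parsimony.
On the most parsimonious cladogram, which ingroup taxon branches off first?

Character polarity is set by the outgroup: the derived state is whichever differs from the outgroup's state, so for book lungs the derived state is '-', and for the remaining characters it is '+'.
pollen tricolpate: derived state '+' in Aelyx, Lithites, and Meroana only — synapomorphy for {Aelyx, Lithites, Meroana}.
setae branched: derived state '+' in Meroana only — an autapomorphy, so it tells us nothing about relationships among taxa.
sclerotic ring groups Meroana and Pachyella, which is incompatible with the clades supported by the remaining characters; treating it as convergent (homoplasy) costs fewer steps than any alternative tree.
All ingroup taxa share the derived state '+' for retractile claws; it defines the ingroup but does not resolve relationships within it.
book lungs: derived state '-' in Meroana only — an autapomorphy, so it tells us nothing about relationships among taxa.
elongate rostrum (derived state '+') is shared by Lithites and Meroana — a synapomorphy uniting that clade.
Most parsimonious ingroup topology: ((Aelyx,(Meroana,Lithites)),Pachyella).
Pachyella is sister to the clade containing all other ingroup taxa, so it is the earliest-diverging (most basal) ingroup lineage.

Pachyella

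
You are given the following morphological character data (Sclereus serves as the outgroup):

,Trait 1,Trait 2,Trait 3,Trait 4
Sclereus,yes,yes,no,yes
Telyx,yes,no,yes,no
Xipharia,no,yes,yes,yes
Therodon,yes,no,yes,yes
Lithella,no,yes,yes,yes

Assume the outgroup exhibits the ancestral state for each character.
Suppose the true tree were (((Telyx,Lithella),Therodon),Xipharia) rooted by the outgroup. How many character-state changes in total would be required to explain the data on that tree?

Map each character onto (((Telyx,Lithella),Therodon),Xipharia) (rooted by Sclereus) and count the minimum state changes it requires (Fitch parsimony):
Trait 1: 2; Trait 2: 2; Trait 3: 1; Trait 4: 1.
Total tree length = 6.

6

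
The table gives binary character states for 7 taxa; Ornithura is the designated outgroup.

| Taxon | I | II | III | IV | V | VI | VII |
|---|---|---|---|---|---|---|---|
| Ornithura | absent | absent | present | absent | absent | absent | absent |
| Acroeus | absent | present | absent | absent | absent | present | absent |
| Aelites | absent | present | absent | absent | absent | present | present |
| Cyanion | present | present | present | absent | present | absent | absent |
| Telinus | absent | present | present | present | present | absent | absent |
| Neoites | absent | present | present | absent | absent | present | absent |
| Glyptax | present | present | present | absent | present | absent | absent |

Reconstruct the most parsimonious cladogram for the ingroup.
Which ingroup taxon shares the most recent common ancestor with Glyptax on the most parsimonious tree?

Cyanion

Character polarity is set by the outgroup: the derived state is whichever differs from the outgroup's state, so for III the derived state is 'absent', and for the remaining characters it is 'present'.
I: derived state 'present' in Cyanion and Glyptax only — synapomorphy for {Cyanion, Glyptax}.
All ingroup taxa share the derived state 'present' for II; it defines the ingroup but does not resolve relationships within it.
III: derived state 'absent' in Acroeus and Aelites only — synapomorphy for {Acroeus, Aelites}.
IV: derived state 'present' in Telinus only — an autapomorphy, so it tells us nothing about relationships among taxa.
V (derived state 'present') is shared by Cyanion, Glyptax, and Telinus — a synapomorphy uniting that clade.
VI: derived state 'present' in Acroeus, Aelites, and Neoites only — synapomorphy for {Acroeus, Aelites, Neoites}.
VII (derived state 'present') is unique to Aelites (autapomorphy; uninformative for grouping).
Most parsimonious ingroup topology: (((Acroeus,Aelites),Neoites),((Cyanion,Glyptax),Telinus)).
Glyptax and Cyanion form a cherry on this tree, so they are sister taxa.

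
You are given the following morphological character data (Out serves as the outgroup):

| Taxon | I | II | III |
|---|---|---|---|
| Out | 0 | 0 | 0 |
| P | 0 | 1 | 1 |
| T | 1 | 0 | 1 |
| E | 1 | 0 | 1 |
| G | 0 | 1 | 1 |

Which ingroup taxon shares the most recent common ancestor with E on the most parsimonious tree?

T

The outgroup has state '0' for every character, so '1' is the derived state throughout.
I: derived state '1' in E and T only — synapomorphy for {E, T}.
Only G and P show the derived state '1' for II, supporting them as a clade.
III (derived state '1') is shared by all ingroup taxa — unites the whole ingroup.
Most parsimonious ingroup topology: ((P,G),(T,E)).
E and T form a cherry on this tree, so they are sister taxa.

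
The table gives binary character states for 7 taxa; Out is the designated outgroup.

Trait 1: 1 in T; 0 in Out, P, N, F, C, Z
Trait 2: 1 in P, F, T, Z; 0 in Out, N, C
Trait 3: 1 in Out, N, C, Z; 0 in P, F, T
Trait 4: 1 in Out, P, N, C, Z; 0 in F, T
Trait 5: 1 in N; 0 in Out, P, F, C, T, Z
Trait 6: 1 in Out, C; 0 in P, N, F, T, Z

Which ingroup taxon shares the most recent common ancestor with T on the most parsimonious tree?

F

Character polarity is set by the outgroup: the derived state is whichever differs from the outgroup's state, so for Trait 3, Trait 4, Trait 6 the derived state is '0', and for the remaining characters it is '1'.
Trait 1 (derived state '1') is unique to T (autapomorphy; uninformative for grouping).
Trait 2 (derived state '1') is shared by F, P, T, and Z — a synapomorphy uniting that clade.
Only F, P, and T show the derived state '0' for Trait 3, supporting them as a clade.
Only F and T show the derived state '0' for Trait 4, supporting them as a clade.
Trait 5 (derived state '1') is unique to N (autapomorphy; uninformative for grouping).
Trait 6 (derived state '0') is shared by F, N, P, T, and Z — a synapomorphy uniting that clade.
Most parsimonious ingroup topology: ((((P,(F,T)),Z),N),C).
T and F form a cherry on this tree, so they are sister taxa.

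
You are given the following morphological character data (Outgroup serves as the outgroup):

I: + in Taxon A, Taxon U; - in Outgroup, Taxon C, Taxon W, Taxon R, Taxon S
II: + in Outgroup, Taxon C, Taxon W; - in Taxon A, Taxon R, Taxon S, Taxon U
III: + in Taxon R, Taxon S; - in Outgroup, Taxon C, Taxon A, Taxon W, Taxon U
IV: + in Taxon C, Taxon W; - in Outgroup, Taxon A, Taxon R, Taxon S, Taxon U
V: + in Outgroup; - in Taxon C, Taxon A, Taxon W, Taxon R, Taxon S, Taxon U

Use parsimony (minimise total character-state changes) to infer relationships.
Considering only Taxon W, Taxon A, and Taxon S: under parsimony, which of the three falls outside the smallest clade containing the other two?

Taxon W

Character polarity is set by the outgroup: the derived state is whichever differs from the outgroup's state, so for II, V the derived state is '-', and for the remaining characters it is '+'.
I: derived state '+' in Taxon A and Taxon U only — synapomorphy for {Taxon A, Taxon U}.
II (derived state '-') is shared by Taxon A, Taxon R, Taxon S, and Taxon U — a synapomorphy uniting that clade.
III: derived state '+' in Taxon R and Taxon S only — synapomorphy for {Taxon R, Taxon S}.
IV (derived state '+') is shared by Taxon C and Taxon W — a synapomorphy uniting that clade.
V (derived state '-') is shared by all ingroup taxa — unites the whole ingroup.
Most parsimonious ingroup topology: ((Taxon C,Taxon W),((Taxon A,Taxon U),(Taxon R,Taxon S))).
Taxon A and Taxon S share a more recent common ancestor with each other than either does with Taxon W, so Taxon W is the least closely related of the three.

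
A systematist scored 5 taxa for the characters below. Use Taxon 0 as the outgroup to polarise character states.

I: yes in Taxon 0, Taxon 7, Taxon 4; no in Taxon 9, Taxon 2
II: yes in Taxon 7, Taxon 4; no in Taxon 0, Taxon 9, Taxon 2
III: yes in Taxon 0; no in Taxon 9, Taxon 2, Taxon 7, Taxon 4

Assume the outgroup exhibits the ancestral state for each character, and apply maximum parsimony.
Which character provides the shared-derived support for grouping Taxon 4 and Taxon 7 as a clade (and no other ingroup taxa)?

Character polarity is set by the outgroup: the derived state is whichever differs from the outgroup's state, so for I, III the derived state is 'no', and for the remaining characters it is 'yes'.
I: derived state 'no' in Taxon 2 and Taxon 9 only — synapomorphy for {Taxon 2, Taxon 9}.
Only Taxon 4 and Taxon 7 show the derived state 'yes' for II, supporting them as a clade.
All ingroup taxa share the derived state 'no' for III; it defines the ingroup but does not resolve relationships within it.
Most parsimonious ingroup topology: ((Taxon 9,Taxon 2),(Taxon 7,Taxon 4)).
The clade {Taxon 4, Taxon 7} is supported by II: its derived state 'yes' occurs in exactly those taxa and in no other taxon (including the outgroup).

II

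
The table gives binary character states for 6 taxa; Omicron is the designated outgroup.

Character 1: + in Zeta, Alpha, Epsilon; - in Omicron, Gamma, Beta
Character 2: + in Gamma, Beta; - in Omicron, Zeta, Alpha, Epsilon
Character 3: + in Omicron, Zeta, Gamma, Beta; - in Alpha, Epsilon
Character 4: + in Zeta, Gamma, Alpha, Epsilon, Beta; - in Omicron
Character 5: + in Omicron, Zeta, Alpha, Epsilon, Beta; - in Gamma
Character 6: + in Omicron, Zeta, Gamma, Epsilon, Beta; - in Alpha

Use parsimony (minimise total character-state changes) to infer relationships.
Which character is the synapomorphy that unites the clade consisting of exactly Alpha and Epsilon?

Character polarity is set by the outgroup: the derived state is whichever differs from the outgroup's state, so for Character 3, Character 5, Character 6 the derived state is '-', and for the remaining characters it is '+'.
Character 1: derived state '+' in Alpha, Epsilon, and Zeta only — synapomorphy for {Alpha, Epsilon, Zeta}.
Character 2: derived state '+' in Beta and Gamma only — synapomorphy for {Beta, Gamma}.
Character 3 (derived state '-') is shared by Alpha and Epsilon — a synapomorphy uniting that clade.
All ingroup taxa share the derived state '+' for Character 4; it defines the ingroup but does not resolve relationships within it.
Character 5 (derived state '-') is unique to Gamma (autapomorphy; uninformative for grouping).
Character 6 (derived state '-') is unique to Alpha (autapomorphy; uninformative for grouping).
Most parsimonious ingroup topology: ((Zeta,(Alpha,Epsilon)),(Gamma,Beta)).
The clade {Alpha, Epsilon} is supported by Character 3: its derived state '-' occurs in exactly those taxa and in no other taxon (including the outgroup).

Character 3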